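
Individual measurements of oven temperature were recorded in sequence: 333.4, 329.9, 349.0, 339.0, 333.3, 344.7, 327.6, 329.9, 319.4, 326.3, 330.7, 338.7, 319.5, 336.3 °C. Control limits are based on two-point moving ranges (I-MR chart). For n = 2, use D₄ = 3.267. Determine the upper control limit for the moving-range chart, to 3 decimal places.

33.901

Moving ranges: 3.5, 19.1, 10.0, 5.7, 11.4, 17.1, 2.3, 10.5, 6.9, 4.4, 8.0, 19.2, 16.8; M̄R̄ = 134.9000 / 13 = 10.3769
UCL_MR = D₄·M̄R̄ = 3.267 × 10.3769 = 33.9014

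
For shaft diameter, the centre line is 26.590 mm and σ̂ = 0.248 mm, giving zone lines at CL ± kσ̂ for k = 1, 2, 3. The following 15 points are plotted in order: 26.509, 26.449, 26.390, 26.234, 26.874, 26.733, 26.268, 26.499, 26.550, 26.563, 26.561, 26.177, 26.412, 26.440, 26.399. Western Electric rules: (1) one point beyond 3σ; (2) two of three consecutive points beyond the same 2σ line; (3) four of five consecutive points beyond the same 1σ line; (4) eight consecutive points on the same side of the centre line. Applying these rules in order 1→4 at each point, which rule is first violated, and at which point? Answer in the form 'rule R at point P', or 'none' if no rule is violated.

rule 4 at point 14

Zone of each point (C = within 1σ̂, B = 1σ̂–2σ̂, A = 2σ̂–3σ̂, * = beyond 3σ̂; sign = side of CL): 1:-C, 2:-C, 3:-C, 4:-B, 5:+B, 6:+C, 7:-B, 8:-C, 9:-C, 10:-C, 11:-C, 12:-B, 13:-C, 14:-C, 15:-C
Rule 4 (eight consecutive points on the same side of the centre line) is satisfied at point 14.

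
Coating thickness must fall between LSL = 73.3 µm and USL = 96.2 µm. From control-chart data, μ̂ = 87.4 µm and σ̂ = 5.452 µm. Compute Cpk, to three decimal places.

Cpu = (USL − μ̂) / (3σ̂) = (96.2 − 87.4) / (3 × 5.452) = 0.5380; Cpl = (μ̂ − LSL) / (3σ̂) = (87.4 − 73.3) / (3 × 5.452) = 0.8621; Cpk = min(Cpu, Cpl) = 0.5380

0.538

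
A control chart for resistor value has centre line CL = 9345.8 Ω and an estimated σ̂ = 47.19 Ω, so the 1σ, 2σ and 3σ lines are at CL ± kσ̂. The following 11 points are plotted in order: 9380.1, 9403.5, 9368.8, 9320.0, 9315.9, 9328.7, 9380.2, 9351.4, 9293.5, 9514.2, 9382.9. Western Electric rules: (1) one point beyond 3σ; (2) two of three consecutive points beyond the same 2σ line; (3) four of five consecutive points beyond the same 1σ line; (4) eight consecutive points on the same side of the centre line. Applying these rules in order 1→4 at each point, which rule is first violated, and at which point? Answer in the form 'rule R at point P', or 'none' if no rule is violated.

rule 1 at point 10

Zone of each point (C = within 1σ̂, B = 1σ̂–2σ̂, A = 2σ̂–3σ̂, * = beyond 3σ̂; sign = side of CL): 1:+C, 2:+B, 3:+C, 4:-C, 5:-C, 6:-C, 7:+C, 8:+C, 9:-B, 10:+*, 11:+C
Rule 1 (one point beyond the 3σ limits) is satisfied at point 10.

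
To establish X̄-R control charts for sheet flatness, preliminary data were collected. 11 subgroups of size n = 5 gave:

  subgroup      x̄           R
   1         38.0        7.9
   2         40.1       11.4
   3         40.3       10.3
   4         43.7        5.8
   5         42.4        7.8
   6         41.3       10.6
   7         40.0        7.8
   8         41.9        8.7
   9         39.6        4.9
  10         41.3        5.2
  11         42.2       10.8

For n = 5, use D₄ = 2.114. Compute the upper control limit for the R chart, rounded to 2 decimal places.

17.53

R̄ = (7.9 + 11.4 + 10.3 + 5.8 + 7.8 + 10.6 + 7.8 + 8.7 + 4.9 + 5.2 + 10.8) / 11 = 91.2000 / 11 = 8.2909
UCL_R = D₄·R̄ = 2.114 × 8.2909 = 17.5270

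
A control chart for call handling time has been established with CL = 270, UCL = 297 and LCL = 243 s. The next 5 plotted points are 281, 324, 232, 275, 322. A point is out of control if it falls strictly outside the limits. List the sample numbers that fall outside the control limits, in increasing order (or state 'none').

2, 3, 5

Compare each point to [243, 297]: sample 2 = 324 > UCL; sample 3 = 232 < LCL; sample 5 = 322 > UCL.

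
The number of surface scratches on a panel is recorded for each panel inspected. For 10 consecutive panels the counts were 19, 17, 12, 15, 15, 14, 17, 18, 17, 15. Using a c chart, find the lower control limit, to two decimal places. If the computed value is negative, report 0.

c̄ = (19 + 17 + 12 + 15 + 15 + 14 + 17 + 18 + 17 + 15) / 10 = 159 / 10 = 15.9000
LCL = c̄ − 3√c̄ = 15.9000 − 3 × 3.9875 = 3.9376

3.94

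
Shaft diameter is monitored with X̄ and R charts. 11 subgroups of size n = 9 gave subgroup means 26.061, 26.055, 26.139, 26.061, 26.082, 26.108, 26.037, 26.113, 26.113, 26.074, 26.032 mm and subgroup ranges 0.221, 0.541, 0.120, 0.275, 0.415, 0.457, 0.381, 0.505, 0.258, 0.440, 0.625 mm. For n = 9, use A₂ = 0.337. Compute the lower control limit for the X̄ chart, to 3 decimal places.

25.950

X̄̄ = (26.061 + 26.055 + 26.139 + 26.061 + 26.082 + 26.108 + 26.037 + 26.113 + 26.113 + 26.074 + 26.032) / 11 = 286.8750 / 11 = 26.0795
R̄ = (0.221 + 0.541 + 0.120 + 0.275 + 0.415 + 0.457 + 0.381 + 0.505 + 0.258 + 0.440 + 0.625) / 11 = 4.2380 / 11 = 0.3853
LCL = X̄̄ − A₂·R̄ = 26.0795 − 0.337 × 0.3853 = 25.9497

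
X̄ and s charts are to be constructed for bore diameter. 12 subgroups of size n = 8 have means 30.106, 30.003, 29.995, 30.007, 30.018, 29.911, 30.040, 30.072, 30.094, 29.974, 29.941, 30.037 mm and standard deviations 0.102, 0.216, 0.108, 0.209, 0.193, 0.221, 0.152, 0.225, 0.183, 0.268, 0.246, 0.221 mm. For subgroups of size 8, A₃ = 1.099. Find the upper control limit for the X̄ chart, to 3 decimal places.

30.231

X̄̄ = (30.106 + 30.003 + 29.995 + 30.007 + 30.018 + 29.911 + 30.040 + 30.072 + 30.094 + 29.974 + 29.941 + 30.037) / 12 = 30.0165
s̄ = (0.102 + 0.216 + 0.108 + 0.209 + 0.193 + 0.221 + 0.152 + 0.225 + 0.183 + 0.268 + 0.246 + 0.221) / 12 = 0.1953
UCL = X̄̄ + A₃·s̄ = 30.0165 + 1.099 × 0.1953 = 30.2312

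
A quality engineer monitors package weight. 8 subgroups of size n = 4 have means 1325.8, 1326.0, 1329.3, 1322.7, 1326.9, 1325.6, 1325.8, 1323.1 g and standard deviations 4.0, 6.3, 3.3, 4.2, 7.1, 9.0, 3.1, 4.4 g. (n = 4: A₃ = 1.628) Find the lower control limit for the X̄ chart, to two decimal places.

X̄̄ = (1325.8 + 1326.0 + 1329.3 + 1322.7 + 1326.9 + 1325.6 + 1325.8 + 1323.1) / 8 = 1325.6500
s̄ = (4.0 + 6.3 + 3.3 + 4.2 + 7.1 + 9.0 + 3.1 + 4.4) / 8 = 5.1750
LCL = X̄̄ − A₃·s̄ = 1325.6500 − 1.628 × 5.1750 = 1317.2251

1317.23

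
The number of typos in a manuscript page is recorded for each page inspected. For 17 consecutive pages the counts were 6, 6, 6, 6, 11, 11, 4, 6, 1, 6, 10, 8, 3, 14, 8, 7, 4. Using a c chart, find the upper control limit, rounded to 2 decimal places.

c̄ = (6 + 6 + 6 + 6 + 11 + 11 + 4 + 6 + 1 + 6 + 10 + 8 + 3 + 14 + 8 + 7 + 4) / 17 = 117 / 17 = 6.8824
UCL = c̄ + 3√c̄ = 6.8824 + 3 × √6.8824 = 6.8824 + 3 × 2.6234 = 14.7526

14.75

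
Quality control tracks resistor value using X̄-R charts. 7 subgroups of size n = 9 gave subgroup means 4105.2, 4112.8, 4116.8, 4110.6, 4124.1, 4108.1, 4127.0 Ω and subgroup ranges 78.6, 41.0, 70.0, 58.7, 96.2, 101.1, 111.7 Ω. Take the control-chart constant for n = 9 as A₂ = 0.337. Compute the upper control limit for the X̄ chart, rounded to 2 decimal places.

4141.77

X̄̄ = (4105.2 + 4112.8 + 4116.8 + 4110.6 + 4124.1 + 4108.1 + 4127.0) / 7 = 28804.6000 / 7 = 4114.9429
R̄ = (78.6 + 41.0 + 70.0 + 58.7 + 96.2 + 101.1 + 111.7) / 7 = 557.3000 / 7 = 79.6143
UCL = X̄̄ + A₂·R̄ = 4114.9429 + 0.337 × 79.6143 = 4141.7729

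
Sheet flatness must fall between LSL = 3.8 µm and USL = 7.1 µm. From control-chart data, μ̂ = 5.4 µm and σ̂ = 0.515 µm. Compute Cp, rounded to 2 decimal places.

Cp = (USL − LSL) / (6σ̂) = (7.1 − 3.8) / (6 × 0.515) = 3.3000 / 3.0900 = 1.0680

1.07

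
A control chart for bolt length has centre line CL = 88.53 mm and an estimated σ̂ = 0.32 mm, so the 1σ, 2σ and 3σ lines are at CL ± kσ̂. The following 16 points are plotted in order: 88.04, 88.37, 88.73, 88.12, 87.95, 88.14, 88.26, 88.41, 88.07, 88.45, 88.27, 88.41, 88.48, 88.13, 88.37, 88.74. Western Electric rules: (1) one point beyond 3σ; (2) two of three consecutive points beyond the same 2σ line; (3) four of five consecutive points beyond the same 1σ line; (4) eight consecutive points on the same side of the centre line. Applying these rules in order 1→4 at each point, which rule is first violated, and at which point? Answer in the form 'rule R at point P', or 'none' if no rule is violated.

rule 4 at point 11

Zone of each point (C = within 1σ̂, B = 1σ̂–2σ̂, A = 2σ̂–3σ̂, * = beyond 3σ̂; sign = side of CL): 1:-B, 2:-C, 3:+C, 4:-B, 5:-B, 6:-B, 7:-C, 8:-C, 9:-B, 10:-C, 11:-C, 12:-C, 13:-C, 14:-B, 15:-C, 16:+C
Rule 4 (eight consecutive points on the same side of the centre line) is satisfied at point 11.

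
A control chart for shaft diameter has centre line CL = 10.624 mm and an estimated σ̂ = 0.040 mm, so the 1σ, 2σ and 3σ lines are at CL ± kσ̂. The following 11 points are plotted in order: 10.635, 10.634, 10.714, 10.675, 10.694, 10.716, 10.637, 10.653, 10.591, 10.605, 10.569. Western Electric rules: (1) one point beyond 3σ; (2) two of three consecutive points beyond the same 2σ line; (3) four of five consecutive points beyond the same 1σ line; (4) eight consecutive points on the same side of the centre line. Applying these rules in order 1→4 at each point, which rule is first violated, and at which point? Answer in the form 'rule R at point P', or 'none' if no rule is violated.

Zone of each point (C = within 1σ̂, B = 1σ̂–2σ̂, A = 2σ̂–3σ̂, * = beyond 3σ̂; sign = side of CL): 1:+C, 2:+C, 3:+A, 4:+B, 5:+B, 6:+A, 7:+C, 8:+C, 9:-C, 10:-C, 11:-B
Rule 3 (four of five consecutive points beyond the same 1σ limit) is satisfied at point 6.

rule 3 at point 6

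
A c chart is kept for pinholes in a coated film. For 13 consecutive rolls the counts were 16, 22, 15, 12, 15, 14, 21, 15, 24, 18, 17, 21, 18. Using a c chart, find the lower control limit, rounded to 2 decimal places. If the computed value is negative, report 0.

4.97

c̄ = (16 + 22 + 15 + 12 + 15 + 14 + 21 + 15 + 24 + 18 + 17 + 21 + 18) / 13 = 228 / 13 = 17.5385
LCL = c̄ − 3√c̄ = 17.5385 − 3 × 4.1879 = 4.9748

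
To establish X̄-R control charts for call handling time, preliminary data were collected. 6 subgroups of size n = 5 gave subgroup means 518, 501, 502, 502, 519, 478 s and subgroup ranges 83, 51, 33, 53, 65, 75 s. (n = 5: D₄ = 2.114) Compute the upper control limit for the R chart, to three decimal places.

126.840

R̄ = (83 + 51 + 33 + 53 + 65 + 75) / 6 = 360.0000 / 6 = 60.0000
UCL_R = D₄·R̄ = 2.114 × 60.0000 = 126.8400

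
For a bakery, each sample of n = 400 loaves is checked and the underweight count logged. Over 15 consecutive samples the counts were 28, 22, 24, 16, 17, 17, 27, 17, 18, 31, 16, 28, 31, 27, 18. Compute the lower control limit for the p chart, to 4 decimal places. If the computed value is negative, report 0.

p̄ = Σdᵢ / (k·n) = 337 / (15 × 400) = 0.05617
LCL = p̄ − 3·√(p̄(1−p̄)/n) = 0.05617 − 3 × 0.01151 = 0.02163

0.0216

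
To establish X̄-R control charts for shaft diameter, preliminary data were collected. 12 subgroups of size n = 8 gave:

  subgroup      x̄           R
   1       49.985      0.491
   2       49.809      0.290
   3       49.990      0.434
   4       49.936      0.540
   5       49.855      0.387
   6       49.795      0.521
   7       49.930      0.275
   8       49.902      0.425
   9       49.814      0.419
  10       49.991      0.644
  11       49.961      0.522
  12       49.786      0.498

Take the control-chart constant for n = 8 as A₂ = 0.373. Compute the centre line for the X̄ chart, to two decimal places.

49.90

X̄̄ = (49.985 + 49.809 + 49.990 + 49.936 + 49.855 + 49.795 + 49.930 + 49.902 + 49.814 + 49.991 + 49.961 + 49.786) / 12 = 598.7540 / 12 = 49.8962
CL = X̄̄ = 49.8962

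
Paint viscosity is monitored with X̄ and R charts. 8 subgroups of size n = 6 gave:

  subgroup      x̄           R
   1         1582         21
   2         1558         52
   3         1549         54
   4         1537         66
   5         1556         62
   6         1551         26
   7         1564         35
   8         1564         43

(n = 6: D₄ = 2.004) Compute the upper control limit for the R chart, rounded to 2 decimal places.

89.93

R̄ = (21 + 52 + 54 + 66 + 62 + 26 + 35 + 43) / 8 = 359.0000 / 8 = 44.8750
UCL_R = D₄·R̄ = 2.004 × 44.8750 = 89.9295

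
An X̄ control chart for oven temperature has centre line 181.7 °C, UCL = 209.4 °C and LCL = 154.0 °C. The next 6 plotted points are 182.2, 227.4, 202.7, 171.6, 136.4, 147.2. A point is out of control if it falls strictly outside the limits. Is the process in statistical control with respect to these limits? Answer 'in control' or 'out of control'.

out of control

Compare each point to [154.0, 209.4]: sample 2 = 227.4 > UCL; sample 5 = 136.4 < LCL; sample 6 = 147.2 < LCL.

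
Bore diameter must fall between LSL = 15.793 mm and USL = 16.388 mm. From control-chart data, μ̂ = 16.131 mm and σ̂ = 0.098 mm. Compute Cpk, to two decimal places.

0.87

Cpu = (USL − μ̂) / (3σ̂) = (16.388 − 16.131) / (3 × 0.098) = 0.8741; Cpl = (μ̂ − LSL) / (3σ̂) = (16.131 − 15.793) / (3 × 0.098) = 1.1497; Cpk = min(Cpu, Cpl) = 0.8741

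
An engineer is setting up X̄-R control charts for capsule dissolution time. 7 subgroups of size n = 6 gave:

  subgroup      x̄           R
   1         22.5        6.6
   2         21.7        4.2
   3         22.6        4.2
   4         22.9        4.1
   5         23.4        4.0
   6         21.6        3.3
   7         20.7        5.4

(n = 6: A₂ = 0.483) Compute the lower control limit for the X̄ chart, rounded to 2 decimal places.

X̄̄ = (22.5 + 21.7 + 22.6 + 22.9 + 23.4 + 21.6 + 20.7) / 7 = 155.4000 / 7 = 22.2000
R̄ = (6.6 + 4.2 + 4.2 + 4.1 + 4.0 + 3.3 + 5.4) / 7 = 31.8000 / 7 = 4.5429
LCL = X̄̄ − A₂·R̄ = 22.2000 − 0.483 × 4.5429 = 20.0058

20.01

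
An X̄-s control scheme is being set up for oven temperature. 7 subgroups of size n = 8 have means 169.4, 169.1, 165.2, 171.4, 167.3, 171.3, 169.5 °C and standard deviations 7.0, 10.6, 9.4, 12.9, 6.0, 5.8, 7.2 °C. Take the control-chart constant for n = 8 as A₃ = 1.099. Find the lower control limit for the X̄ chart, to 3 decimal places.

X̄̄ = (169.4 + 169.1 + 165.2 + 171.4 + 167.3 + 171.3 + 169.5) / 7 = 169.0286
s̄ = (7.0 + 10.6 + 9.4 + 12.9 + 6.0 + 5.8 + 7.2) / 7 = 8.4143
LCL = X̄̄ − A₃·s̄ = 169.0286 − 1.099 × 8.4143 = 159.7813

159.781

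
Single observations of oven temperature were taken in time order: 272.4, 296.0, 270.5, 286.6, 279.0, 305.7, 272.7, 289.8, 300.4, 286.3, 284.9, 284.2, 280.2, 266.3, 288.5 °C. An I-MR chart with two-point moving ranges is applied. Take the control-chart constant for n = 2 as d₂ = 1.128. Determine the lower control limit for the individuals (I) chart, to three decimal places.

243.105

X̄ = (272.4 + 296.0 + 270.5 + 286.6 + 279.0 + 305.7 + 272.7 + 289.8 + 300.4 + 286.3 + 284.9 + 284.2 + 280.2 + 266.3 + 288.5) / 15 = 284.2333
Moving ranges: 23.6, 25.5, 16.1, 7.6, 26.7, 33.0, 17.1, 10.6, 14.1, 1.4, 0.7, 4.0, 13.9, 22.2; M̄R̄ = 216.5000 / 14 = 15.4643
LCL = X̄ − 3·M̄R̄/d₂ = 284.2333 − 3 × 15.4643 / 1.128 = 243.1049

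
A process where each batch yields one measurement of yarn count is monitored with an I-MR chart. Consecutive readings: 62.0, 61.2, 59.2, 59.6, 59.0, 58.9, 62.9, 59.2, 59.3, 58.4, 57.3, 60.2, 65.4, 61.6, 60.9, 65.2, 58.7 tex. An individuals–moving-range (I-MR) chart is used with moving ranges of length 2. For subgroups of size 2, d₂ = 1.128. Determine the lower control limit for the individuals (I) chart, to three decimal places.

X̄ = (62.0 + 61.2 + 59.2 + 59.6 + 59.0 + 58.9 + 62.9 + 59.2 + 59.3 + 58.4 + 57.3 + 60.2 + 65.4 + 61.6 + 60.9 + 65.2 + 58.7) / 17 = 60.5294
Moving ranges: 0.8, 2.0, 0.4, 0.6, 0.1, 4.0, 3.7, 0.1, 0.9, 1.1, 2.9, 5.2, 3.8, 0.7, 4.3, 6.5; M̄R̄ = 37.1000 / 16 = 2.3188
LCL = X̄ − 3·M̄R̄/d₂ = 60.5294 − 3 × 2.3188 / 1.128 = 54.3625

54.363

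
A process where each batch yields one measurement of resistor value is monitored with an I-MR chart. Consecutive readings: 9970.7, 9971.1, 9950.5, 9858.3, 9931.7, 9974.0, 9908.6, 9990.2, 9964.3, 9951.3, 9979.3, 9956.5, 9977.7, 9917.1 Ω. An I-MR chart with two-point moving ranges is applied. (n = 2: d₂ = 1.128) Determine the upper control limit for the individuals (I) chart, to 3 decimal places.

X̄ = (9970.7 + 9971.1 + 9950.5 + 9858.3 + 9931.7 + 9974.0 + 9908.6 + 9990.2 + 9964.3 + 9951.3 + 9979.3 + 9956.5 + 9977.7 + 9917.1) / 14 = 9950.0929
Moving ranges: 0.4, 20.6, 92.2, 73.4, 42.3, 65.4, 81.6, 25.9, 13.0, 28.0, 22.8, 21.2, 60.6; M̄R̄ = 547.4000 / 13 = 42.1077
UCL = X̄ + 3·M̄R̄/d₂ = 9950.0929 + 3 × 42.1077 / 1.128 = 10062.0814

10062.081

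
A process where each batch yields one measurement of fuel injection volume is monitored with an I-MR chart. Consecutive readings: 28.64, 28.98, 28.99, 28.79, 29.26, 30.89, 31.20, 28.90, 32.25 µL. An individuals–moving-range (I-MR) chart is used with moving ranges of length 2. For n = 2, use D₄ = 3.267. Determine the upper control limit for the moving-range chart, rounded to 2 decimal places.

3.52

Moving ranges: 0.34, 0.01, 0.20, 0.47, 1.63, 0.31, 2.30, 3.35; M̄R̄ = 8.6100 / 8 = 1.0762
UCL_MR = D₄·M̄R̄ = 3.267 × 1.0762 = 3.5161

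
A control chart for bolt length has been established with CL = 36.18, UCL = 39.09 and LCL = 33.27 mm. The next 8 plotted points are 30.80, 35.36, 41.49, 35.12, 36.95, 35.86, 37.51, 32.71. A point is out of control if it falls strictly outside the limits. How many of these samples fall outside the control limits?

3

Compare each point to [33.27, 39.09]: sample 1 = 30.80 < LCL; sample 3 = 41.49 > UCL; sample 8 = 32.71 < LCL.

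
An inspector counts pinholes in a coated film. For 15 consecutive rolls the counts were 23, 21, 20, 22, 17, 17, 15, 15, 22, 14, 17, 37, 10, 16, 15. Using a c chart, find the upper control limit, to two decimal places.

c̄ = (23 + 21 + 20 + 22 + 17 + 17 + 15 + 15 + 22 + 14 + 17 + 37 + 10 + 16 + 15) / 15 = 281 / 15 = 18.7333
UCL = c̄ + 3√c̄ = 18.7333 + 3 × √18.7333 = 18.7333 + 3 × 4.3282 = 31.7179

31.72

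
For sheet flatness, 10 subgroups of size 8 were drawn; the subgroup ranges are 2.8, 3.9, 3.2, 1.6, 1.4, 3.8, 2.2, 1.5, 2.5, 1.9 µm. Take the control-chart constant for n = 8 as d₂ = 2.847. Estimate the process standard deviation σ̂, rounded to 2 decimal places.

0.87

R̄ = (2.8 + 3.9 + 3.2 + 1.6 + 1.4 + 3.8 + 2.2 + 1.5 + 2.5 + 1.9) / 10 = 2.4800
σ̂ = R̄ / d₂ = 2.4800 / 2.847 = 0.8711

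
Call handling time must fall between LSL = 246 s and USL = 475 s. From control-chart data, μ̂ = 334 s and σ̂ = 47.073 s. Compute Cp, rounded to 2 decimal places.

0.81

Cp = (USL − LSL) / (6σ̂) = (475 − 246) / (6 × 47.073) = 229.0000 / 282.4380 = 0.8108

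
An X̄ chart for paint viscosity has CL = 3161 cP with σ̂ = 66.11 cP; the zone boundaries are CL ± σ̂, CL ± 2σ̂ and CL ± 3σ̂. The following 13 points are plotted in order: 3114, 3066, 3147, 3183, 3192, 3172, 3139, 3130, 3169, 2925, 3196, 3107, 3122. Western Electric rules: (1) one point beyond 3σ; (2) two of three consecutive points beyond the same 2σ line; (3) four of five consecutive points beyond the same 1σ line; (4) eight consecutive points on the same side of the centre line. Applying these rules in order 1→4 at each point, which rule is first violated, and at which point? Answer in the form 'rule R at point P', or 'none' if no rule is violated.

rule 1 at point 10

Zone of each point (C = within 1σ̂, B = 1σ̂–2σ̂, A = 2σ̂–3σ̂, * = beyond 3σ̂; sign = side of CL): 1:-C, 2:-B, 3:-C, 4:+C, 5:+C, 6:+C, 7:-C, 8:-C, 9:+C, 10:-*, 11:+C, 12:-C, 13:-C
Rule 1 (one point beyond the 3σ limits) is satisfied at point 10.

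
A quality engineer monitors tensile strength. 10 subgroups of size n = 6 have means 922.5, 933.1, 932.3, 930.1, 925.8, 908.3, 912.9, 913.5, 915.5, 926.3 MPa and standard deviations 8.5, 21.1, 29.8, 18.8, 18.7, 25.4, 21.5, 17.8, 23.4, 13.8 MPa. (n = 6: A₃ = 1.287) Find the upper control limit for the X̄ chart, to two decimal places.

947.62

X̄̄ = (922.5 + 933.1 + 932.3 + 930.1 + 925.8 + 908.3 + 912.9 + 913.5 + 915.5 + 926.3) / 10 = 922.0300
s̄ = (8.5 + 21.1 + 29.8 + 18.8 + 18.7 + 25.4 + 21.5 + 17.8 + 23.4 + 13.8) / 10 = 19.8800
UCL = X̄̄ + A₃·s̄ = 922.0300 + 1.287 × 19.8800 = 947.6156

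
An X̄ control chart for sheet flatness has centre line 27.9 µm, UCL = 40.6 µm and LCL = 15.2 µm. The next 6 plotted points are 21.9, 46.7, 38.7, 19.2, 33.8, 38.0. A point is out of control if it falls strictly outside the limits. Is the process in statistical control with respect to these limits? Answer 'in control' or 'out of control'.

out of control

Compare each point to [15.2, 40.6]: sample 2 = 46.7 > UCL.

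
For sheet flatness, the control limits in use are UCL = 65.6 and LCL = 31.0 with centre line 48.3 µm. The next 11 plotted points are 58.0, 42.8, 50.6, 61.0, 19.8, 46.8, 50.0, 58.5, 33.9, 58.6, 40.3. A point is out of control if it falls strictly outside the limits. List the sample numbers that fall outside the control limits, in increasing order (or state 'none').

5

Compare each point to [31.0, 65.6]: sample 5 = 19.8 < LCL.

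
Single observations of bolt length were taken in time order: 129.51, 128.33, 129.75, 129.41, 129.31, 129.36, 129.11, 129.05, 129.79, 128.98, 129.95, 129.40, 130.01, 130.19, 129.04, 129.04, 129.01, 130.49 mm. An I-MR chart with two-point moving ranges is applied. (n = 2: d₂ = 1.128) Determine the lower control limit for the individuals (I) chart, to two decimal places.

127.88

X̄ = (129.51 + 128.33 + 129.75 + 129.41 + 129.31 + 129.36 + 129.11 + 129.05 + 129.79 + 128.98 + 129.95 + 129.40 + 130.01 + 130.19 + 129.04 + 129.04 + 129.01 + 130.49) / 18 = 129.4294
Moving ranges: 1.18, 1.42, 0.34, 0.10, 0.05, 0.25, 0.06, 0.74, 0.81, 0.97, 0.55, 0.61, 0.18, 1.15, 0.00, 0.03, 1.48; M̄R̄ = 9.9200 / 17 = 0.5835
LCL = X̄ − 3·M̄R̄/d₂ = 129.4294 − 3 × 0.5835 / 1.128 = 127.8775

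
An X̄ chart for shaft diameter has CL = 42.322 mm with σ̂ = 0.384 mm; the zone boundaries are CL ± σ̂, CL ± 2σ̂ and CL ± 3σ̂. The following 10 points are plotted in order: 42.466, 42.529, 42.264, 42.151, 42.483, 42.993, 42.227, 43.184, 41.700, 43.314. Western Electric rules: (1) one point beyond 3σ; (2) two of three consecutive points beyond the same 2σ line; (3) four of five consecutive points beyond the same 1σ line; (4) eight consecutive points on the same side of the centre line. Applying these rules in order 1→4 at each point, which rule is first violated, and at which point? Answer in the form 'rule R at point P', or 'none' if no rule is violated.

Zone of each point (C = within 1σ̂, B = 1σ̂–2σ̂, A = 2σ̂–3σ̂, * = beyond 3σ̂; sign = side of CL): 1:+C, 2:+C, 3:-C, 4:-C, 5:+C, 6:+B, 7:-C, 8:+A, 9:-B, 10:+A
Rule 2 (two of three consecutive points beyond the same 2σ limit) is satisfied at point 10.

rule 2 at point 10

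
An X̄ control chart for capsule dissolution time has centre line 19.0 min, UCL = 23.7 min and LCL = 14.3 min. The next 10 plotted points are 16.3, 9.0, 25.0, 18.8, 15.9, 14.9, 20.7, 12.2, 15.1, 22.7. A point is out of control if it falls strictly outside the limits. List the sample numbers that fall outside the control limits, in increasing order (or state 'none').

2, 3, 8

Compare each point to [14.3, 23.7]: sample 2 = 9.0 < LCL; sample 3 = 25.0 > UCL; sample 8 = 12.2 < LCL.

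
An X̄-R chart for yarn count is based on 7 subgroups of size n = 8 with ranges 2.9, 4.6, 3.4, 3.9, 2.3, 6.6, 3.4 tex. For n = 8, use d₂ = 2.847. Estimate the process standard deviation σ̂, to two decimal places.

1.36

R̄ = (2.9 + 4.6 + 3.4 + 3.9 + 2.3 + 6.6 + 3.4) / 7 = 3.8714
σ̂ = R̄ / d₂ = 3.8714 / 2.847 = 1.3598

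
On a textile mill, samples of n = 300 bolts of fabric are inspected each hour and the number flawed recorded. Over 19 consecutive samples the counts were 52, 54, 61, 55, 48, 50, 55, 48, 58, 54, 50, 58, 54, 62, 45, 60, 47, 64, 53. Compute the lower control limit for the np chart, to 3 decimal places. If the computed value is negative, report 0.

34.127

p̄ = Σdᵢ / (k·n) = 1028 / (19 × 300) = 0.18035
LCL = np̄ − 3·√(np̄(1−p̄)) = 54.1053 − 3 × 6.6594 = 34.1271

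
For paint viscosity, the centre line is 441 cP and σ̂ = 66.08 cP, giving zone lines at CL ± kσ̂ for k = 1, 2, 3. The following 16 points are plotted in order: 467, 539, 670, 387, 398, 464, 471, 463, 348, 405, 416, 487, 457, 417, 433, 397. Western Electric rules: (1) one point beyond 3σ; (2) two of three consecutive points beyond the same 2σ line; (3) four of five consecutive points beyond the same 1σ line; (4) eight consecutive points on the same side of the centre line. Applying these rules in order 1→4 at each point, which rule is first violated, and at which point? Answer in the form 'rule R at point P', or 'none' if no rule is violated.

rule 1 at point 3

Zone of each point (C = within 1σ̂, B = 1σ̂–2σ̂, A = 2σ̂–3σ̂, * = beyond 3σ̂; sign = side of CL): 1:+C, 2:+B, 3:+*, 4:-C, 5:-C, 6:+C, 7:+C, 8:+C, 9:-B, 10:-C, 11:-C, 12:+C, 13:+C, 14:-C, 15:-C, 16:-C
Rule 1 (one point beyond the 3σ limits) is satisfied at point 3.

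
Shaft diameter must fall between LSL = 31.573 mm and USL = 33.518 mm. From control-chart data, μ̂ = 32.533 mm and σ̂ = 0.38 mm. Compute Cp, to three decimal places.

Cp = (USL − LSL) / (6σ̂) = (33.518 − 31.573) / (6 × 0.38) = 1.9450 / 2.2800 = 0.8531

0.853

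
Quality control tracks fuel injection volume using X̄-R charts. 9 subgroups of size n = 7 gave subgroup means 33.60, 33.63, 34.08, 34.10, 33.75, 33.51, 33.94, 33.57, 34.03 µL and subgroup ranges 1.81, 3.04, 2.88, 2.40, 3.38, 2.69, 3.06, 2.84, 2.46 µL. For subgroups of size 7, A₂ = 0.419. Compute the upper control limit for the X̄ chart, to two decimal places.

34.94

X̄̄ = (33.60 + 33.63 + 34.08 + 34.10 + 33.75 + 33.51 + 33.94 + 33.57 + 34.03) / 9 = 304.2100 / 9 = 33.8011
R̄ = (1.81 + 3.04 + 2.88 + 2.40 + 3.38 + 2.69 + 3.06 + 2.84 + 2.46) / 9 = 24.5600 / 9 = 2.7289
UCL = X̄̄ + A₂·R̄ = 33.8011 + 0.419 × 2.7289 = 34.9445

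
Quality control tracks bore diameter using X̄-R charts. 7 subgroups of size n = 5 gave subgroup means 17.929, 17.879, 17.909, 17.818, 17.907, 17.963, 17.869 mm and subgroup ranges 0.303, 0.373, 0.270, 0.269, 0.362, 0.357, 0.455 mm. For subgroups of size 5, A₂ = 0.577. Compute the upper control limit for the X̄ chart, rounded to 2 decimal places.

18.09

X̄̄ = (17.929 + 17.879 + 17.909 + 17.818 + 17.907 + 17.963 + 17.869) / 7 = 125.2740 / 7 = 17.8963
R̄ = (0.303 + 0.373 + 0.270 + 0.269 + 0.362 + 0.357 + 0.455) / 7 = 2.3890 / 7 = 0.3413
UCL = X̄̄ + A₂·R̄ = 17.8963 + 0.577 × 0.3413 = 18.0932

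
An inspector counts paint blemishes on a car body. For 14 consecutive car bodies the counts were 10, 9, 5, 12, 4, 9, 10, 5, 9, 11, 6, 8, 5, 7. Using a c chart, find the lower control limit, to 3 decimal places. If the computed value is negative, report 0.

0.000

c̄ = (10 + 9 + 5 + 12 + 4 + 9 + 10 + 5 + 9 + 11 + 6 + 8 + 5 + 7) / 14 = 110 / 14 = 7.8571
LCL = c̄ − 3√c̄ = 7.8571 − 3 × 2.8031 = -0.5520 → 0 (cannot be negative)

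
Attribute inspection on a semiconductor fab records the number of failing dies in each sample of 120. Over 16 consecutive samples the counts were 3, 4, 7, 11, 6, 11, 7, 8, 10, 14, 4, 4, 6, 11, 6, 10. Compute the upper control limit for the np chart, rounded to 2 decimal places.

15.64

p̄ = Σdᵢ / (k·n) = 122 / (16 × 120) = 0.06354
UCL = np̄ + 3·√(np̄(1−p̄)) = 7.6250 + 3 × √(7.6250×0.93646) = 7.6250 + 3 × 2.6722 = 15.6415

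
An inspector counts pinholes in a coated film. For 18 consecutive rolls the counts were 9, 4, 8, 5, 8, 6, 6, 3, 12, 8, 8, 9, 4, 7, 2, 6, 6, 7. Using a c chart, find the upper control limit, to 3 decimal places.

c̄ = (9 + 4 + 8 + 5 + 8 + 6 + 6 + 3 + 12 + 8 + 8 + 9 + 4 + 7 + 2 + 6 + 6 + 7) / 18 = 118 / 18 = 6.5556
UCL = c̄ + 3√c̄ = 6.5556 + 3 × √6.5556 = 6.5556 + 3 × 2.5604 = 14.2367

14.237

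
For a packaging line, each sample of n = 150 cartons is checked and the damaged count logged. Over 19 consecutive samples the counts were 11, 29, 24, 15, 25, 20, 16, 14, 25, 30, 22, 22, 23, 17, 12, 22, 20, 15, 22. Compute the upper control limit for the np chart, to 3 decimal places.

32.756

p̄ = Σdᵢ / (k·n) = 384 / (19 × 150) = 0.13474
UCL = np̄ + 3·√(np̄(1−p̄)) = 20.2105 + 3 × √(20.2105×0.86526) = 20.2105 + 3 × 4.1818 = 32.7559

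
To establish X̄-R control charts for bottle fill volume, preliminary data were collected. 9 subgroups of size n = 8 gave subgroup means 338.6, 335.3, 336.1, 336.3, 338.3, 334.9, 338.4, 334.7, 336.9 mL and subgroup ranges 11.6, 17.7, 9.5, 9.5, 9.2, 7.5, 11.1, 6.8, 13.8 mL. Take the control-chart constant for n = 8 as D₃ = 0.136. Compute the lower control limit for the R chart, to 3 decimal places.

R̄ = (11.6 + 17.7 + 9.5 + 9.5 + 9.2 + 7.5 + 11.1 + 6.8 + 13.8) / 9 = 96.7000 / 9 = 10.7444
LCL_R = D₃·R̄ = 0.136 × 10.7444 = 1.4612

1.461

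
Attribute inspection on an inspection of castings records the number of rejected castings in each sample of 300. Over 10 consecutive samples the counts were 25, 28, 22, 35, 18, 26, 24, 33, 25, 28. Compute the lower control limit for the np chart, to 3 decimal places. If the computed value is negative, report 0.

p̄ = Σdᵢ / (k·n) = 264 / (10 × 300) = 0.08800
LCL = np̄ − 3·√(np̄(1−p̄)) = 26.4000 − 3 × 4.9068 = 11.6796

11.680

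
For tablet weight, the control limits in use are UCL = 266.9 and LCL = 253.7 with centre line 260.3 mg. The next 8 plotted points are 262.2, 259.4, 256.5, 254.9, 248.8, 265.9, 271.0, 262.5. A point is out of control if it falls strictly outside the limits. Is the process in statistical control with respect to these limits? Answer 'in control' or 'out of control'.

Compare each point to [253.7, 266.9]: sample 5 = 248.8 < LCL; sample 7 = 271.0 > UCL.

out of control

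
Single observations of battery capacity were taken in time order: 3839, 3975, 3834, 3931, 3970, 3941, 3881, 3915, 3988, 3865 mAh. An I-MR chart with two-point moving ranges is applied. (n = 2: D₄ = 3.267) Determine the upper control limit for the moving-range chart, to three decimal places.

Moving ranges: 136, 141, 97, 39, 29, 60, 34, 73, 123; M̄R̄ = 732.0000 / 9 = 81.3333
UCL_MR = D₄·M̄R̄ = 3.267 × 81.3333 = 265.7160

265.716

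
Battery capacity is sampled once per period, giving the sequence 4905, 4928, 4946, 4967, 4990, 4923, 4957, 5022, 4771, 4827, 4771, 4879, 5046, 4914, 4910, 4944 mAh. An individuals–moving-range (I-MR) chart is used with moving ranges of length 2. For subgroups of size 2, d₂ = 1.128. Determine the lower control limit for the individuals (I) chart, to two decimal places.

4730.98

X̄ = (4905 + 4928 + 4946 + 4967 + 4990 + 4923 + 4957 + 5022 + 4771 + 4827 + 4771 + 4879 + 5046 + 4914 + 4910 + 4944) / 16 = 4918.7500
Moving ranges: 23, 18, 21, 23, 67, 34, 65, 251, 56, 56, 108, 167, 132, 4, 34; M̄R̄ = 1059.0000 / 15 = 70.6000
LCL = X̄ − 3·M̄R̄/d₂ = 4918.7500 − 3 × 70.6000 / 1.128 = 4730.9840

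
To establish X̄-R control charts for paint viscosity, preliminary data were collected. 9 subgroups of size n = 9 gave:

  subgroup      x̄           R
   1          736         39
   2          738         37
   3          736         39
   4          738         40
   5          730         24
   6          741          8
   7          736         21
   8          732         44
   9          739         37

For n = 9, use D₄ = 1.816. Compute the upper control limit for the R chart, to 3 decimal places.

58.314

R̄ = (39 + 37 + 39 + 40 + 24 + 8 + 21 + 44 + 37) / 9 = 289.0000 / 9 = 32.1111
UCL_R = D₄·R̄ = 1.816 × 32.1111 = 58.3138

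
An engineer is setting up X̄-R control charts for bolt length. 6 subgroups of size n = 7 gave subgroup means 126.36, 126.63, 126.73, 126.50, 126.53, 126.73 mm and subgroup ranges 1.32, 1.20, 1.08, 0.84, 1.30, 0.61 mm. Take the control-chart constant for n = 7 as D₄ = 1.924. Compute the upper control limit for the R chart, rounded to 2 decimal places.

R̄ = (1.32 + 1.20 + 1.08 + 0.84 + 1.30 + 0.61) / 6 = 6.3500 / 6 = 1.0583
UCL_R = D₄·R̄ = 1.924 × 1.0583 = 2.0362

2.04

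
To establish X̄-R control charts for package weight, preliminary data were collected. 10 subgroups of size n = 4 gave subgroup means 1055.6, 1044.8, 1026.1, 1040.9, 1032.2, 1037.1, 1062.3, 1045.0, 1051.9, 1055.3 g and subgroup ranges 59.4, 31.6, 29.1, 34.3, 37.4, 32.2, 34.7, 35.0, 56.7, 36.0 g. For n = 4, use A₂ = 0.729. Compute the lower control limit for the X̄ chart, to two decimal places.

1016.95

X̄̄ = (1055.6 + 1044.8 + 1026.1 + 1040.9 + 1032.2 + 1037.1 + 1062.3 + 1045.0 + 1051.9 + 1055.3) / 10 = 10451.2000 / 10 = 1045.1200
R̄ = (59.4 + 31.6 + 29.1 + 34.3 + 37.4 + 32.2 + 34.7 + 35.0 + 56.7 + 36.0) / 10 = 386.4000 / 10 = 38.6400
LCL = X̄̄ − A₂·R̄ = 1045.1200 − 0.729 × 38.6400 = 1016.9514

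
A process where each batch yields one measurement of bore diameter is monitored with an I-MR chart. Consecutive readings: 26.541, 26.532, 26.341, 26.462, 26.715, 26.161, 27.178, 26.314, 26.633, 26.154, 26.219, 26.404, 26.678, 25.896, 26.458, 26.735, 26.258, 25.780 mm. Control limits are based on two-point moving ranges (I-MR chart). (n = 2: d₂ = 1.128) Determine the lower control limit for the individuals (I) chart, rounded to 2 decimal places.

25.33

X̄ = (26.541 + 26.532 + 26.341 + 26.462 + 26.715 + 26.161 + 27.178 + 26.314 + 26.633 + 26.154 + 26.219 + 26.404 + 26.678 + 25.896 + 26.458 + 26.735 + 26.258 + 25.780) / 18 = 26.4144
Moving ranges: 0.009, 0.191, 0.121, 0.253, 0.554, 1.017, 0.864, 0.319, 0.479, 0.065, 0.185, 0.274, 0.782, 0.562, 0.277, 0.477, 0.478; M̄R̄ = 6.9070 / 17 = 0.4063
LCL = X̄ − 3·M̄R̄/d₂ = 26.4144 − 3 × 0.4063 / 1.128 = 25.3338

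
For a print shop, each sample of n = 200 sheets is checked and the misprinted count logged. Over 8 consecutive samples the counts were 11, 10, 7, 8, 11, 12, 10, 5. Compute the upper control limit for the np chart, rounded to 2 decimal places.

18.16

p̄ = Σdᵢ / (k·n) = 74 / (8 × 200) = 0.04625
UCL = np̄ + 3·√(np̄(1−p̄)) = 9.2500 + 3 × √(9.2500×0.95375) = 9.2500 + 3 × 2.9702 = 18.1607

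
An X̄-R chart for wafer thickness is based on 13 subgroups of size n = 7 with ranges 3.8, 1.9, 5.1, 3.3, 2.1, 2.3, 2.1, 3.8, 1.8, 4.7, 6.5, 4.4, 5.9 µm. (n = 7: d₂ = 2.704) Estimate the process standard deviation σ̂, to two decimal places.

R̄ = (3.8 + 1.9 + 5.1 + 3.3 + 2.1 + 2.3 + 2.1 + 3.8 + 1.8 + 4.7 + 6.5 + 4.4 + 5.9) / 13 = 3.6692
σ̂ = R̄ / d₂ = 3.6692 / 2.704 = 1.3570

1.36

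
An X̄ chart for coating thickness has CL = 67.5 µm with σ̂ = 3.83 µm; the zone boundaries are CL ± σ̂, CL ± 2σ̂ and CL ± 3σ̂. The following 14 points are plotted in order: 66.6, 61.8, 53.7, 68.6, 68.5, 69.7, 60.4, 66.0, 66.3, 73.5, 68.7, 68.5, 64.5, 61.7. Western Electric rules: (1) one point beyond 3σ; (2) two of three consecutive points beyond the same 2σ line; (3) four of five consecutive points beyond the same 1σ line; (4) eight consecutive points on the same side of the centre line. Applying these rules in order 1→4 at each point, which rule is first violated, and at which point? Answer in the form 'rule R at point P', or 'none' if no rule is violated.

rule 1 at point 3

Zone of each point (C = within 1σ̂, B = 1σ̂–2σ̂, A = 2σ̂–3σ̂, * = beyond 3σ̂; sign = side of CL): 1:-C, 2:-B, 3:-*, 4:+C, 5:+C, 6:+C, 7:-B, 8:-C, 9:-C, 10:+B, 11:+C, 12:+C, 13:-C, 14:-B
Rule 1 (one point beyond the 3σ limits) is satisfied at point 3.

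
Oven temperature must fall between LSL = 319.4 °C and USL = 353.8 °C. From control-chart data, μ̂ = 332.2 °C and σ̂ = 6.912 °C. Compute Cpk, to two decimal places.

Cpu = (USL − μ̂) / (3σ̂) = (353.8 − 332.2) / (3 × 6.912) = 1.0417; Cpl = (μ̂ − LSL) / (3σ̂) = (332.2 − 319.4) / (3 × 6.912) = 0.6173; Cpk = min(Cpu, Cpl) = 0.6173

0.62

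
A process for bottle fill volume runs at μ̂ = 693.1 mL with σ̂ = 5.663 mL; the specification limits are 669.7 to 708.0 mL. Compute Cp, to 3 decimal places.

Cp = (USL − LSL) / (6σ̂) = (708.0 − 669.7) / (6 × 5.663) = 38.3000 / 33.9780 = 1.1272

1.127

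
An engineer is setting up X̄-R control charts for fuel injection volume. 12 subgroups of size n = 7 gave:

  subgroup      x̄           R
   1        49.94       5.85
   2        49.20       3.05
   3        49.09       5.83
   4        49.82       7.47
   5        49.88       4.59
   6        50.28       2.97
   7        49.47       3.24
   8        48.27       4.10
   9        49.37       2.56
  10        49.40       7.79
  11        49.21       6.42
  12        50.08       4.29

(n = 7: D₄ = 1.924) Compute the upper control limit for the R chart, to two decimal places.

9.32

R̄ = (5.85 + 3.05 + 5.83 + 7.47 + 4.59 + 2.97 + 3.24 + 4.10 + 2.56 + 7.79 + 6.42 + 4.29) / 12 = 58.1600 / 12 = 4.8467
UCL_R = D₄·R̄ = 1.924 × 4.8467 = 9.3250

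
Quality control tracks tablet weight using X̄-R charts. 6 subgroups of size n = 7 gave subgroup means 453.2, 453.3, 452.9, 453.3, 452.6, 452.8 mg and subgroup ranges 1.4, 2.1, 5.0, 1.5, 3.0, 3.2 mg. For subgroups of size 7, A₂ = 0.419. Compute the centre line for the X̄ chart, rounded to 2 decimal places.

X̄̄ = (453.2 + 453.3 + 452.9 + 453.3 + 452.6 + 452.8) / 6 = 2718.1000 / 6 = 453.0167
CL = X̄̄ = 453.0167

453.02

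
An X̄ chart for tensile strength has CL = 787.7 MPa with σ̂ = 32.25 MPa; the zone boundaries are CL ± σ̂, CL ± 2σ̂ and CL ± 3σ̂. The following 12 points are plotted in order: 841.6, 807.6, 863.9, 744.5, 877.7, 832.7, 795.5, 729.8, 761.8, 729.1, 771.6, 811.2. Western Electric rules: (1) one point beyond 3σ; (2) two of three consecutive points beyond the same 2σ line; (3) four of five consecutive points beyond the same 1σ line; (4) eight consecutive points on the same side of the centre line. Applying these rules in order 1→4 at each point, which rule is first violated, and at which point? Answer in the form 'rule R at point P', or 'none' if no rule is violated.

rule 2 at point 5

Zone of each point (C = within 1σ̂, B = 1σ̂–2σ̂, A = 2σ̂–3σ̂, * = beyond 3σ̂; sign = side of CL): 1:+B, 2:+C, 3:+A, 4:-B, 5:+A, 6:+B, 7:+C, 8:-B, 9:-C, 10:-B, 11:-C, 12:+C
Rule 2 (two of three consecutive points beyond the same 2σ limit) is satisfied at point 5.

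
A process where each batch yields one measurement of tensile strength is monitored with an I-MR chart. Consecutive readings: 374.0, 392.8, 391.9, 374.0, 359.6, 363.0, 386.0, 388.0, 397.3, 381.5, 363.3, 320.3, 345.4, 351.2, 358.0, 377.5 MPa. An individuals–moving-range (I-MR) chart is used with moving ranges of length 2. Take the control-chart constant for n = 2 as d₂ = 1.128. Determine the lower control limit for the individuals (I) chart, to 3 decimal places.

330.539

X̄ = (374.0 + 392.8 + 391.9 + 374.0 + 359.6 + 363.0 + 386.0 + 388.0 + 397.3 + 381.5 + 363.3 + 320.3 + 345.4 + 351.2 + 358.0 + 377.5) / 16 = 370.2375
Moving ranges: 18.8, 0.9, 17.9, 14.4, 3.4, 23.0, 2.0, 9.3, 15.8, 18.2, 43.0, 25.1, 5.8, 6.8, 19.5; M̄R̄ = 223.9000 / 15 = 14.9267
LCL = X̄ − 3·M̄R̄/d₂ = 370.2375 − 3 × 14.9267 / 1.128 = 330.5389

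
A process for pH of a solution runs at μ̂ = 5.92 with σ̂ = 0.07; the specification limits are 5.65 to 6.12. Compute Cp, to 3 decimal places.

Cp = (USL − LSL) / (6σ̂) = (6.12 − 5.65) / (6 × 0.07) = 0.4700 / 0.4200 = 1.1190

1.119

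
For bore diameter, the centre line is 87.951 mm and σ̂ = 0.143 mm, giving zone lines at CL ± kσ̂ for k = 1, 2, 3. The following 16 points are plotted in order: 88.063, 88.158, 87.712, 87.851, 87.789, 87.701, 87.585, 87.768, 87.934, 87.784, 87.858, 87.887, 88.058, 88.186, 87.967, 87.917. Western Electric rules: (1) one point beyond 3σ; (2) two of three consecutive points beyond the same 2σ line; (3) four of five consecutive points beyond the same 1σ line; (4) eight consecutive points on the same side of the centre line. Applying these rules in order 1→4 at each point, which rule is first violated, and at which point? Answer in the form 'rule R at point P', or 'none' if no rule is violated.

Zone of each point (C = within 1σ̂, B = 1σ̂–2σ̂, A = 2σ̂–3σ̂, * = beyond 3σ̂; sign = side of CL): 1:+C, 2:+B, 3:-B, 4:-C, 5:-B, 6:-B, 7:-A, 8:-B, 9:-C, 10:-B, 11:-C, 12:-C, 13:+C, 14:+B, 15:+C, 16:-C
Rule 3 (four of five consecutive points beyond the same 1σ limit) is satisfied at point 7.

rule 3 at point 7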